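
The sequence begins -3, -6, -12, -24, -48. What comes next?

Ratios: -6 / -3 = 2.0
This is a geometric sequence with common ratio r = 2.
Next term = -48 * 2 = -96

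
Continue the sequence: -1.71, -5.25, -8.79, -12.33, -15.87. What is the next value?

Differences: -5.25 - -1.71 = -3.54
This is an arithmetic sequence with common difference d = -3.54.
Next term = -15.87 + -3.54 = -19.41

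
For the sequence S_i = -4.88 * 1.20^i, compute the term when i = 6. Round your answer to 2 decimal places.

S_6 = -4.88 * 1.2^6 ≈ -4.88 * 2.986 ≈ -14.57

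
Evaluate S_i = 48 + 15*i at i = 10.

S_10 = 48 + 15*10 = 48 + 150 = 198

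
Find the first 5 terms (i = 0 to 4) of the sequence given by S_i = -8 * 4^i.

This is a geometric sequence.
i=0: S_0 = -8 * 4^0 = -8
i=1: S_1 = -8 * 4^1 = -32
i=2: S_2 = -8 * 4^2 = -128
i=3: S_3 = -8 * 4^3 = -512
i=4: S_4 = -8 * 4^4 = -2048
The first 5 terms are: [-8, -32, -128, -512, -2048]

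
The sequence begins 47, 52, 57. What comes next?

Differences: 52 - 47 = 5
This is an arithmetic sequence with common difference d = 5.
Next term = 57 + 5 = 62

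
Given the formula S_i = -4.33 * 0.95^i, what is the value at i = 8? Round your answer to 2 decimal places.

S_8 = -4.33 * 0.95^8 ≈ -4.33 * 0.6634 ≈ -2.87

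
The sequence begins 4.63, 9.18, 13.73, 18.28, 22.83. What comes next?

Differences: 9.18 - 4.63 = 4.55
This is an arithmetic sequence with common difference d = 4.55.
Next term = 22.83 + 4.55 = 27.38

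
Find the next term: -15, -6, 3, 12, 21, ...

Differences: -6 - -15 = 9
This is an arithmetic sequence with common difference d = 9.
Next term = 21 + 9 = 30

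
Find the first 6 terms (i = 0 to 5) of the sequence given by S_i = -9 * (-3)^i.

This is a geometric sequence.
i=0: S_0 = -9 * (-3)^0 = -9
i=1: S_1 = -9 * (-3)^1 = 27
i=2: S_2 = -9 * (-3)^2 = -81
i=3: S_3 = -9 * (-3)^3 = 243
i=4: S_4 = -9 * (-3)^4 = -729
i=5: S_5 = -9 * (-3)^5 = 2187
The first 6 terms are: [-9, 27, -81, 243, -729, 2187]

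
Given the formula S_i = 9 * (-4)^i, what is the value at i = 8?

S_8 = 9 * (-4)^8 = 9 * 65536 = 589824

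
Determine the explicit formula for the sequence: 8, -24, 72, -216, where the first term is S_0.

Check ratios: -24 / 8 = -3.0
Common ratio r = -3.
First term a = 8.
Formula: S_i = 8 * (-3)^i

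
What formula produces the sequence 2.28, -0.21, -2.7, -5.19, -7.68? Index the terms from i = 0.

Check differences: -0.21 - 2.28 = -2.49
-2.7 - -0.21 = -2.49
Common difference d = -2.49.
First term a = 2.28.
Formula: S_i = 2.28 - 2.49*i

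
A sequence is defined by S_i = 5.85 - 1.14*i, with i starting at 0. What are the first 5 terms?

This is an arithmetic sequence.
i=0: S_0 = 5.85 + -1.14*0 = 5.85
i=1: S_1 = 5.85 + -1.14*1 = 4.71
i=2: S_2 = 5.85 + -1.14*2 = 3.57
i=3: S_3 = 5.85 + -1.14*3 = 2.43
i=4: S_4 = 5.85 + -1.14*4 = 1.29
The first 5 terms are: [5.85, 4.71, 3.57, 2.43, 1.29]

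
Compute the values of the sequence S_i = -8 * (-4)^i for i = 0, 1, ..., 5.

This is a geometric sequence.
i=0: S_0 = -8 * (-4)^0 = -8
i=1: S_1 = -8 * (-4)^1 = 32
i=2: S_2 = -8 * (-4)^2 = -128
i=3: S_3 = -8 * (-4)^3 = 512
i=4: S_4 = -8 * (-4)^4 = -2048
i=5: S_5 = -8 * (-4)^5 = 8192
The first 6 terms are: [-8, 32, -128, 512, -2048, 8192]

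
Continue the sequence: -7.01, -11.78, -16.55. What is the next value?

Differences: -11.78 - -7.01 = -4.77
This is an arithmetic sequence with common difference d = -4.77.
Next term = -16.55 + -4.77 = -21.32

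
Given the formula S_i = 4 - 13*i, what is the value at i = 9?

S_9 = 4 + -13*9 = 4 + -117 = -113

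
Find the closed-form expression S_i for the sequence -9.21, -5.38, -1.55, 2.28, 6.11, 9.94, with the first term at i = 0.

Check differences: -5.38 - -9.21 = 3.83
-1.55 - -5.38 = 3.83
Common difference d = 3.83.
First term a = -9.21.
Formula: S_i = -9.21 + 3.83*i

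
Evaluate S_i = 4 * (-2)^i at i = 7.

S_7 = 4 * (-2)^7 = 4 * -128 = -512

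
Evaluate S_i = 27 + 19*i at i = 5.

S_5 = 27 + 19*5 = 27 + 95 = 122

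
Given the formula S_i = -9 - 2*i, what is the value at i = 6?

S_6 = -9 + -2*6 = -9 + -12 = -21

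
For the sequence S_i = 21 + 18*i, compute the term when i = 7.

S_7 = 21 + 18*7 = 21 + 126 = 147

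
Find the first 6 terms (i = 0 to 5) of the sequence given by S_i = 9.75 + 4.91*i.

This is an arithmetic sequence.
i=0: S_0 = 9.75 + 4.91*0 = 9.75
i=1: S_1 = 9.75 + 4.91*1 = 14.66
i=2: S_2 = 9.75 + 4.91*2 = 19.57
i=3: S_3 = 9.75 + 4.91*3 = 24.48
i=4: S_4 = 9.75 + 4.91*4 = 29.39
i=5: S_5 = 9.75 + 4.91*5 = 34.3
The first 6 terms are: [9.75, 14.66, 19.57, 24.48, 29.39, 34.3]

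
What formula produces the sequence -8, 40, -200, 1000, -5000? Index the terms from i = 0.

Check ratios: 40 / -8 = -5.0
Common ratio r = -5.
First term a = -8.
Formula: S_i = -8 * (-5)^i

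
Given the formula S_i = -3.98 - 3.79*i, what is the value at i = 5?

S_5 = -3.98 + -3.79*5 = -3.98 + -18.95 = -22.93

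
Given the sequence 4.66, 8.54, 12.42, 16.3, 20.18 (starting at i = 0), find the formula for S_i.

Check differences: 8.54 - 4.66 = 3.88
12.42 - 8.54 = 3.88
Common difference d = 3.88.
First term a = 4.66.
Formula: S_i = 4.66 + 3.88*i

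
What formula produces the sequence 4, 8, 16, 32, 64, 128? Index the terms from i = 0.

Check ratios: 8 / 4 = 2.0
Common ratio r = 2.
First term a = 4.
Formula: S_i = 4 * 2^i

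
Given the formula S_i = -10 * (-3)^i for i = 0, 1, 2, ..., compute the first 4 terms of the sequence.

This is a geometric sequence.
i=0: S_0 = -10 * (-3)^0 = -10
i=1: S_1 = -10 * (-3)^1 = 30
i=2: S_2 = -10 * (-3)^2 = -90
i=3: S_3 = -10 * (-3)^3 = 270
The first 4 terms are: [-10, 30, -90, 270]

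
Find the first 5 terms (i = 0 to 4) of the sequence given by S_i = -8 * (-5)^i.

This is a geometric sequence.
i=0: S_0 = -8 * (-5)^0 = -8
i=1: S_1 = -8 * (-5)^1 = 40
i=2: S_2 = -8 * (-5)^2 = -200
i=3: S_3 = -8 * (-5)^3 = 1000
i=4: S_4 = -8 * (-5)^4 = -5000
The first 5 terms are: [-8, 40, -200, 1000, -5000]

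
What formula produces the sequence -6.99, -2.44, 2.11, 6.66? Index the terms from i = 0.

Check differences: -2.44 - -6.99 = 4.55
2.11 - -2.44 = 4.55
Common difference d = 4.55.
First term a = -6.99.
Formula: S_i = -6.99 + 4.55*i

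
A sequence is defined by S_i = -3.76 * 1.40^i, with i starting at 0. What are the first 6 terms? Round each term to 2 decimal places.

This is a geometric sequence.
i=0: S_0 = -3.76 * 1.4^0 = -3.76
i=1: S_1 = -3.76 * 1.4^1 ≈ -5.26
i=2: S_2 = -3.76 * 1.4^2 ≈ -7.37
i=3: S_3 = -3.76 * 1.4^3 ≈ -10.32
i=4: S_4 = -3.76 * 1.4^4 ≈ -14.44
i=5: S_5 = -3.76 * 1.4^5 ≈ -20.22
The first 6 terms are: [-3.76, -5.26, -7.37, -10.32, -14.44, -20.22]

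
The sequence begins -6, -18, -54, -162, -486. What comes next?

Ratios: -18 / -6 = 3.0
This is a geometric sequence with common ratio r = 3.
Next term = -486 * 3 = -1458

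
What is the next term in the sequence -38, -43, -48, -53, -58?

Differences: -43 - -38 = -5
This is an arithmetic sequence with common difference d = -5.
Next term = -58 + -5 = -63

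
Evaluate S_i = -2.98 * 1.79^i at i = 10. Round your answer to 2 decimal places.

S_10 = -2.98 * 1.79^10 ≈ -2.98 * 337.6994 ≈ -1006.34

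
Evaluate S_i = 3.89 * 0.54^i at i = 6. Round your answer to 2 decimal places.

S_6 = 3.89 * 0.54^6 ≈ 3.89 * 0.0248 ≈ 0.1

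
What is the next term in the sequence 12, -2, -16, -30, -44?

Differences: -2 - 12 = -14
This is an arithmetic sequence with common difference d = -14.
Next term = -44 + -14 = -58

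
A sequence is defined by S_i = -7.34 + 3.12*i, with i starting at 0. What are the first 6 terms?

This is an arithmetic sequence.
i=0: S_0 = -7.34 + 3.12*0 = -7.34
i=1: S_1 = -7.34 + 3.12*1 = -4.22
i=2: S_2 = -7.34 + 3.12*2 = -1.1
i=3: S_3 = -7.34 + 3.12*3 = 2.02
i=4: S_4 = -7.34 + 3.12*4 = 5.14
i=5: S_5 = -7.34 + 3.12*5 = 8.26
The first 6 terms are: [-7.34, -4.22, -1.1, 2.02, 5.14, 8.26]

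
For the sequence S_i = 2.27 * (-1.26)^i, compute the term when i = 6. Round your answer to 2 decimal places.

S_6 = 2.27 * (-1.26)^6 ≈ 2.27 * 4.0015 ≈ 9.08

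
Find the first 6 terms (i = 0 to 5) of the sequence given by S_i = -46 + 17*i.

This is an arithmetic sequence.
i=0: S_0 = -46 + 17*0 = -46
i=1: S_1 = -46 + 17*1 = -29
i=2: S_2 = -46 + 17*2 = -12
i=3: S_3 = -46 + 17*3 = 5
i=4: S_4 = -46 + 17*4 = 22
i=5: S_5 = -46 + 17*5 = 39
The first 6 terms are: [-46, -29, -12, 5, 22, 39]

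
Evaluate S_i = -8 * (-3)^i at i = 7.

S_7 = -8 * (-3)^7 = -8 * -2187 = 17496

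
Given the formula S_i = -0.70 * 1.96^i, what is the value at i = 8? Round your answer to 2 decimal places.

S_8 = -0.7 * 1.96^8 ≈ -0.7 * 217.7953 ≈ -152.46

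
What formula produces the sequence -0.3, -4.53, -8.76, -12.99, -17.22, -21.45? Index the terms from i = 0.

Check differences: -4.53 - -0.3 = -4.23
-8.76 - -4.53 = -4.23
Common difference d = -4.23.
First term a = -0.3.
Formula: S_i = -0.30 - 4.23*i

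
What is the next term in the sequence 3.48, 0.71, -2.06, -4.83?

Differences: 0.71 - 3.48 = -2.77
This is an arithmetic sequence with common difference d = -2.77.
Next term = -4.83 + -2.77 = -7.6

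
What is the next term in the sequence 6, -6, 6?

Ratios: -6 / 6 = -1.0
This is a geometric sequence with common ratio r = -1.
Next term = 6 * -1 = -6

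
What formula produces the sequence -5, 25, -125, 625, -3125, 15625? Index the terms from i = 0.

Check ratios: 25 / -5 = -5.0
Common ratio r = -5.
First term a = -5.
Formula: S_i = -5 * (-5)^i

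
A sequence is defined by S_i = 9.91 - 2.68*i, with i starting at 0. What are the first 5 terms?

This is an arithmetic sequence.
i=0: S_0 = 9.91 + -2.68*0 = 9.91
i=1: S_1 = 9.91 + -2.68*1 = 7.23
i=2: S_2 = 9.91 + -2.68*2 = 4.55
i=3: S_3 = 9.91 + -2.68*3 = 1.87
i=4: S_4 = 9.91 + -2.68*4 = -0.81
The first 5 terms are: [9.91, 7.23, 4.55, 1.87, -0.81]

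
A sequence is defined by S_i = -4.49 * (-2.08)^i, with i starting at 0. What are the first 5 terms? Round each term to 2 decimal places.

This is a geometric sequence.
i=0: S_0 = -4.49 * (-2.08)^0 = -4.49
i=1: S_1 = -4.49 * (-2.08)^1 ≈ 9.34
i=2: S_2 = -4.49 * (-2.08)^2 ≈ -19.43
i=3: S_3 = -4.49 * (-2.08)^3 ≈ 40.41
i=4: S_4 = -4.49 * (-2.08)^4 ≈ -84.04
The first 5 terms are: [-4.49, 9.34, -19.43, 40.41, -84.04]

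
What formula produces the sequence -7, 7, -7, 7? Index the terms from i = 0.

Check ratios: 7 / -7 = -1.0
Common ratio r = -1.
First term a = -7.
Formula: S_i = -7 * (-1)^i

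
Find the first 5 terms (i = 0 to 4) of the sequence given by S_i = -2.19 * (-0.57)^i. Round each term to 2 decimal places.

This is a geometric sequence.
i=0: S_0 = -2.19 * (-0.57)^0 = -2.19
i=1: S_1 = -2.19 * (-0.57)^1 ≈ 1.25
i=2: S_2 = -2.19 * (-0.57)^2 ≈ -0.71
i=3: S_3 = -2.19 * (-0.57)^3 ≈ 0.41
i=4: S_4 = -2.19 * (-0.57)^4 ≈ -0.23
The first 5 terms are: [-2.19, 1.25, -0.71, 0.41, -0.23]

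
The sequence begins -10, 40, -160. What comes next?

Ratios: 40 / -10 = -4.0
This is a geometric sequence with common ratio r = -4.
Next term = -160 * -4 = 640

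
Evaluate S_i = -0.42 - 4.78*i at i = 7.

S_7 = -0.42 + -4.78*7 = -0.42 + -33.46 = -33.88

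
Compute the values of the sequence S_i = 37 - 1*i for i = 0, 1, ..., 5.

This is an arithmetic sequence.
i=0: S_0 = 37 + -1*0 = 37
i=1: S_1 = 37 + -1*1 = 36
i=2: S_2 = 37 + -1*2 = 35
i=3: S_3 = 37 + -1*3 = 34
i=4: S_4 = 37 + -1*4 = 33
i=5: S_5 = 37 + -1*5 = 32
The first 6 terms are: [37, 36, 35, 34, 33, 32]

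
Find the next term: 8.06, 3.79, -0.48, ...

Differences: 3.79 - 8.06 = -4.27
This is an arithmetic sequence with common difference d = -4.27.
Next term = -0.48 + -4.27 = -4.75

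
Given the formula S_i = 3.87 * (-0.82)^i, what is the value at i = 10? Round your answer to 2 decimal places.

S_10 = 3.87 * (-0.82)^10 ≈ 3.87 * 0.1374 ≈ 0.53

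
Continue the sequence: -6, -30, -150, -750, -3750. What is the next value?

Ratios: -30 / -6 = 5.0
This is a geometric sequence with common ratio r = 5.
Next term = -3750 * 5 = -18750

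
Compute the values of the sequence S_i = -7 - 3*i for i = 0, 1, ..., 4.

This is an arithmetic sequence.
i=0: S_0 = -7 + -3*0 = -7
i=1: S_1 = -7 + -3*1 = -10
i=2: S_2 = -7 + -3*2 = -13
i=3: S_3 = -7 + -3*3 = -16
i=4: S_4 = -7 + -3*4 = -19
The first 5 terms are: [-7, -10, -13, -16, -19]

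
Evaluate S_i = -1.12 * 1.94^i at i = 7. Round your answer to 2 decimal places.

S_7 = -1.12 * 1.94^7 ≈ -1.12 * 103.4218 ≈ -115.83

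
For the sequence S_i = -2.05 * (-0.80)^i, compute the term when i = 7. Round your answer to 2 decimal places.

S_7 = -2.05 * (-0.8)^7 ≈ -2.05 * -0.2097 ≈ 0.43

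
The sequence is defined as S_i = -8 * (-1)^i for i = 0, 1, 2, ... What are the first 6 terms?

This is a geometric sequence.
i=0: S_0 = -8 * (-1)^0 = -8
i=1: S_1 = -8 * (-1)^1 = 8
i=2: S_2 = -8 * (-1)^2 = -8
i=3: S_3 = -8 * (-1)^3 = 8
i=4: S_4 = -8 * (-1)^4 = -8
i=5: S_5 = -8 * (-1)^5 = 8
The first 6 terms are: [-8, 8, -8, 8, -8, 8]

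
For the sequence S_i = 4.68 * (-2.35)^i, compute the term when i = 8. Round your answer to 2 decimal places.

S_8 = 4.68 * (-2.35)^8 ≈ 4.68 * 930.1284 ≈ 4353.0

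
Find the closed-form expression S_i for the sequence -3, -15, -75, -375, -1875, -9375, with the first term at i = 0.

Check ratios: -15 / -3 = 5.0
Common ratio r = 5.
First term a = -3.
Formula: S_i = -3 * 5^i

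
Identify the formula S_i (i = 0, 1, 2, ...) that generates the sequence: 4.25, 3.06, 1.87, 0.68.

Check differences: 3.06 - 4.25 = -1.19
1.87 - 3.06 = -1.19
Common difference d = -1.19.
First term a = 4.25.
Formula: S_i = 4.25 - 1.19*i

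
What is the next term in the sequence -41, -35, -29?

Differences: -35 - -41 = 6
This is an arithmetic sequence with common difference d = 6.
Next term = -29 + 6 = -23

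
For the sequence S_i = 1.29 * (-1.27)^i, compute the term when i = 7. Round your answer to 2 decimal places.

S_7 = 1.29 * (-1.27)^7 ≈ 1.29 * -5.3288 ≈ -6.87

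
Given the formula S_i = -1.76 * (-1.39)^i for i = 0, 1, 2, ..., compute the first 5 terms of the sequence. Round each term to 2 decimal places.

This is a geometric sequence.
i=0: S_0 = -1.76 * (-1.39)^0 = -1.76
i=1: S_1 = -1.76 * (-1.39)^1 ≈ 2.45
i=2: S_2 = -1.76 * (-1.39)^2 ≈ -3.4
i=3: S_3 = -1.76 * (-1.39)^3 ≈ 4.73
i=4: S_4 = -1.76 * (-1.39)^4 ≈ -6.57
The first 5 terms are: [-1.76, 2.45, -3.4, 4.73, -6.57]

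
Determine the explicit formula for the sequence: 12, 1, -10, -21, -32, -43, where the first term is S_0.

Check differences: 1 - 12 = -11
-10 - 1 = -11
Common difference d = -11.
First term a = 12.
Formula: S_i = 12 - 11*i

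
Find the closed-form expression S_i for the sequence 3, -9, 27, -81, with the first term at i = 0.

Check ratios: -9 / 3 = -3.0
Common ratio r = -3.
First term a = 3.
Formula: S_i = 3 * (-3)^i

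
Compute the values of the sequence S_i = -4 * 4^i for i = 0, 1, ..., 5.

This is a geometric sequence.
i=0: S_0 = -4 * 4^0 = -4
i=1: S_1 = -4 * 4^1 = -16
i=2: S_2 = -4 * 4^2 = -64
i=3: S_3 = -4 * 4^3 = -256
i=4: S_4 = -4 * 4^4 = -1024
i=5: S_5 = -4 * 4^5 = -4096
The first 6 terms are: [-4, -16, -64, -256, -1024, -4096]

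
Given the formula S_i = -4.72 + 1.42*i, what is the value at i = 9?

S_9 = -4.72 + 1.42*9 = -4.72 + 12.78 = 8.06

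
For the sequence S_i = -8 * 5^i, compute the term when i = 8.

S_8 = -8 * 5^8 = -8 * 390625 = -3125000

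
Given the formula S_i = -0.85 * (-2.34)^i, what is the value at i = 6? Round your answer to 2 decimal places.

S_6 = -0.85 * (-2.34)^6 ≈ -0.85 * 164.1705 ≈ -139.54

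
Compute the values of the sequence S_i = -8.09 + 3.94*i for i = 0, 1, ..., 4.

This is an arithmetic sequence.
i=0: S_0 = -8.09 + 3.94*0 = -8.09
i=1: S_1 = -8.09 + 3.94*1 = -4.15
i=2: S_2 = -8.09 + 3.94*2 = -0.21
i=3: S_3 = -8.09 + 3.94*3 = 3.73
i=4: S_4 = -8.09 + 3.94*4 = 7.67
The first 5 terms are: [-8.09, -4.15, -0.21, 3.73, 7.67]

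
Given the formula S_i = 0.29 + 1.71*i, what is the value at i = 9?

S_9 = 0.29 + 1.71*9 = 0.29 + 15.39 = 15.68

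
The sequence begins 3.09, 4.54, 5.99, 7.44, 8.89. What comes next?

Differences: 4.54 - 3.09 = 1.45
This is an arithmetic sequence with common difference d = 1.45.
Next term = 8.89 + 1.45 = 10.34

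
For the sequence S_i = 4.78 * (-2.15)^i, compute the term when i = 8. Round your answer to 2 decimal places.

S_8 = 4.78 * (-2.15)^8 ≈ 4.78 * 456.5703 ≈ 2182.41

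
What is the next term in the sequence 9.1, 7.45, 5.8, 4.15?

Differences: 7.45 - 9.1 = -1.65
This is an arithmetic sequence with common difference d = -1.65.
Next term = 4.15 + -1.65 = 2.5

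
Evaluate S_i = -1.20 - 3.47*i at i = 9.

S_9 = -1.2 + -3.47*9 = -1.2 + -31.23 = -32.43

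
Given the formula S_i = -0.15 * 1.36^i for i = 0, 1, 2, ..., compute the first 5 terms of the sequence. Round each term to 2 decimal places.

This is a geometric sequence.
i=0: S_0 = -0.15 * 1.36^0 = -0.15
i=1: S_1 = -0.15 * 1.36^1 ≈ -0.2
i=2: S_2 = -0.15 * 1.36^2 ≈ -0.28
i=3: S_3 = -0.15 * 1.36^3 ≈ -0.38
i=4: S_4 = -0.15 * 1.36^4 ≈ -0.51
The first 5 terms are: [-0.15, -0.2, -0.28, -0.38, -0.51]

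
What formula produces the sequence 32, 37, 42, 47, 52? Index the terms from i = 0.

Check differences: 37 - 32 = 5
42 - 37 = 5
Common difference d = 5.
First term a = 32.
Formula: S_i = 32 + 5*i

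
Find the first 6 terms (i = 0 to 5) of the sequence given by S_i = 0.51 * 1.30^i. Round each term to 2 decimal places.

This is a geometric sequence.
i=0: S_0 = 0.51 * 1.3^0 = 0.51
i=1: S_1 = 0.51 * 1.3^1 ≈ 0.66
i=2: S_2 = 0.51 * 1.3^2 ≈ 0.86
i=3: S_3 = 0.51 * 1.3^3 ≈ 1.12
i=4: S_4 = 0.51 * 1.3^4 ≈ 1.46
i=5: S_5 = 0.51 * 1.3^5 ≈ 1.89
The first 6 terms are: [0.51, 0.66, 0.86, 1.12, 1.46, 1.89]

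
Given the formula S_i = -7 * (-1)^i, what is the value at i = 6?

S_6 = -7 * (-1)^6 = -7 * 1 = -7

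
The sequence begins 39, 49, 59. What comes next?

Differences: 49 - 39 = 10
This is an arithmetic sequence with common difference d = 10.
Next term = 59 + 10 = 69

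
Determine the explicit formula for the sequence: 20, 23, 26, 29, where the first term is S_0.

Check differences: 23 - 20 = 3
26 - 23 = 3
Common difference d = 3.
First term a = 20.
Formula: S_i = 20 + 3*i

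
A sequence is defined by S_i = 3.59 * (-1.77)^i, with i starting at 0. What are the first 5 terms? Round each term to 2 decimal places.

This is a geometric sequence.
i=0: S_0 = 3.59 * (-1.77)^0 = 3.59
i=1: S_1 = 3.59 * (-1.77)^1 ≈ -6.35
i=2: S_2 = 3.59 * (-1.77)^2 ≈ 11.25
i=3: S_3 = 3.59 * (-1.77)^3 ≈ -19.91
i=4: S_4 = 3.59 * (-1.77)^4 ≈ 35.24
The first 5 terms are: [3.59, -6.35, 11.25, -19.91, 35.24]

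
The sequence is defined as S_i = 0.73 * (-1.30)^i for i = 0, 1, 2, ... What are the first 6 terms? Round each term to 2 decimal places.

This is a geometric sequence.
i=0: S_0 = 0.73 * (-1.3)^0 = 0.73
i=1: S_1 = 0.73 * (-1.3)^1 ≈ -0.95
i=2: S_2 = 0.73 * (-1.3)^2 ≈ 1.23
i=3: S_3 = 0.73 * (-1.3)^3 ≈ -1.6
i=4: S_4 = 0.73 * (-1.3)^4 ≈ 2.08
i=5: S_5 = 0.73 * (-1.3)^5 ≈ -2.71
The first 6 terms are: [0.73, -0.95, 1.23, -1.6, 2.08, -2.71]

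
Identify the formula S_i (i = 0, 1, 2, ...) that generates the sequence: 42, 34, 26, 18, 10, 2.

Check differences: 34 - 42 = -8
26 - 34 = -8
Common difference d = -8.
First term a = 42.
Formula: S_i = 42 - 8*i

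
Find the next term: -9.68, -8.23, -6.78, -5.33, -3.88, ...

Differences: -8.23 - -9.68 = 1.45
This is an arithmetic sequence with common difference d = 1.45.
Next term = -3.88 + 1.45 = -2.43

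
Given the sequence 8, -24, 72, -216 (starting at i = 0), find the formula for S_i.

Check ratios: -24 / 8 = -3.0
Common ratio r = -3.
First term a = 8.
Formula: S_i = 8 * (-3)^i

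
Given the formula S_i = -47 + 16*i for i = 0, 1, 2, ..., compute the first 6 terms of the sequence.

This is an arithmetic sequence.
i=0: S_0 = -47 + 16*0 = -47
i=1: S_1 = -47 + 16*1 = -31
i=2: S_2 = -47 + 16*2 = -15
i=3: S_3 = -47 + 16*3 = 1
i=4: S_4 = -47 + 16*4 = 17
i=5: S_5 = -47 + 16*5 = 33
The first 6 terms are: [-47, -31, -15, 1, 17, 33]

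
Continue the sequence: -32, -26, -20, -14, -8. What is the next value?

Differences: -26 - -32 = 6
This is an arithmetic sequence with common difference d = 6.
Next term = -8 + 6 = -2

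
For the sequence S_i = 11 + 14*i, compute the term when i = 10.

S_10 = 11 + 14*10 = 11 + 140 = 151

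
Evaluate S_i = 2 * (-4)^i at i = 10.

S_10 = 2 * (-4)^10 = 2 * 1048576 = 2097152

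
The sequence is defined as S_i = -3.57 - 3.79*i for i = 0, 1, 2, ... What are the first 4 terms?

This is an arithmetic sequence.
i=0: S_0 = -3.57 + -3.79*0 = -3.57
i=1: S_1 = -3.57 + -3.79*1 = -7.36
i=2: S_2 = -3.57 + -3.79*2 = -11.15
i=3: S_3 = -3.57 + -3.79*3 = -14.94
The first 4 terms are: [-3.57, -7.36, -11.15, -14.94]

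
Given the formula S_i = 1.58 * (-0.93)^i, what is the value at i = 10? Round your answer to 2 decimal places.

S_10 = 1.58 * (-0.93)^10 ≈ 1.58 * 0.484 ≈ 0.76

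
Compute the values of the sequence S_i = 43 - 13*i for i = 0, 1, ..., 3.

This is an arithmetic sequence.
i=0: S_0 = 43 + -13*0 = 43
i=1: S_1 = 43 + -13*1 = 30
i=2: S_2 = 43 + -13*2 = 17
i=3: S_3 = 43 + -13*3 = 4
The first 4 terms are: [43, 30, 17, 4]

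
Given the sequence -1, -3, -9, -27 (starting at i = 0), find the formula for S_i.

Check ratios: -3 / -1 = 3.0
Common ratio r = 3.
First term a = -1.
Formula: S_i = -1 * 3^i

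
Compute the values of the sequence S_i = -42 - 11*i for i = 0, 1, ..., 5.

This is an arithmetic sequence.
i=0: S_0 = -42 + -11*0 = -42
i=1: S_1 = -42 + -11*1 = -53
i=2: S_2 = -42 + -11*2 = -64
i=3: S_3 = -42 + -11*3 = -75
i=4: S_4 = -42 + -11*4 = -86
i=5: S_5 = -42 + -11*5 = -97
The first 6 terms are: [-42, -53, -64, -75, -86, -97]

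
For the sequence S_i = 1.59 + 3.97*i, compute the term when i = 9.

S_9 = 1.59 + 3.97*9 = 1.59 + 35.73 = 37.32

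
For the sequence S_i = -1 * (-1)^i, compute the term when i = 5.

S_5 = -1 * (-1)^5 = -1 * -1 = 1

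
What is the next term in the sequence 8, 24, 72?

Ratios: 24 / 8 = 3.0
This is a geometric sequence with common ratio r = 3.
Next term = 72 * 3 = 216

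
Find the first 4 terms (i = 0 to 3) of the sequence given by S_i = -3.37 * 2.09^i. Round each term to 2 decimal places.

This is a geometric sequence.
i=0: S_0 = -3.37 * 2.09^0 = -3.37
i=1: S_1 = -3.37 * 2.09^1 ≈ -7.04
i=2: S_2 = -3.37 * 2.09^2 ≈ -14.72
i=3: S_3 = -3.37 * 2.09^3 ≈ -30.77
The first 4 terms are: [-3.37, -7.04, -14.72, -30.77]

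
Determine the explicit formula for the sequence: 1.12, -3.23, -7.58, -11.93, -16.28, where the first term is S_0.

Check differences: -3.23 - 1.12 = -4.35
-7.58 - -3.23 = -4.35
Common difference d = -4.35.
First term a = 1.12.
Formula: S_i = 1.12 - 4.35*i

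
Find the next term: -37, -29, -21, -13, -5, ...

Differences: -29 - -37 = 8
This is an arithmetic sequence with common difference d = 8.
Next term = -5 + 8 = 3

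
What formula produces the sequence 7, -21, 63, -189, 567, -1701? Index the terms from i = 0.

Check ratios: -21 / 7 = -3.0
Common ratio r = -3.
First term a = 7.
Formula: S_i = 7 * (-3)^i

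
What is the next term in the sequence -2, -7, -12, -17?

Differences: -7 - -2 = -5
This is an arithmetic sequence with common difference d = -5.
Next term = -17 + -5 = -22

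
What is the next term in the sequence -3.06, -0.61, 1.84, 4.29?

Differences: -0.61 - -3.06 = 2.45
This is an arithmetic sequence with common difference d = 2.45.
Next term = 4.29 + 2.45 = 6.74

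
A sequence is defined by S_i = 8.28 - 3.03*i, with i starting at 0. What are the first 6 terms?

This is an arithmetic sequence.
i=0: S_0 = 8.28 + -3.03*0 = 8.28
i=1: S_1 = 8.28 + -3.03*1 = 5.25
i=2: S_2 = 8.28 + -3.03*2 = 2.22
i=3: S_3 = 8.28 + -3.03*3 = -0.81
i=4: S_4 = 8.28 + -3.03*4 = -3.84
i=5: S_5 = 8.28 + -3.03*5 = -6.87
The first 6 terms are: [8.28, 5.25, 2.22, -0.81, -3.84, -6.87]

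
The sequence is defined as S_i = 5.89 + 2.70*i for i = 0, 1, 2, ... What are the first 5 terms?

This is an arithmetic sequence.
i=0: S_0 = 5.89 + 2.7*0 = 5.89
i=1: S_1 = 5.89 + 2.7*1 = 8.59
i=2: S_2 = 5.89 + 2.7*2 = 11.29
i=3: S_3 = 5.89 + 2.7*3 = 13.99
i=4: S_4 = 5.89 + 2.7*4 = 16.69
The first 5 terms are: [5.89, 8.59, 11.29, 13.99, 16.69]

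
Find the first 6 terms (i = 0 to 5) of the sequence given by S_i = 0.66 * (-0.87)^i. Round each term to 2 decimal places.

This is a geometric sequence.
i=0: S_0 = 0.66 * (-0.87)^0 = 0.66
i=1: S_1 = 0.66 * (-0.87)^1 ≈ -0.57
i=2: S_2 = 0.66 * (-0.87)^2 ≈ 0.5
i=3: S_3 = 0.66 * (-0.87)^3 ≈ -0.43
i=4: S_4 = 0.66 * (-0.87)^4 ≈ 0.38
i=5: S_5 = 0.66 * (-0.87)^5 ≈ -0.33
The first 6 terms are: [0.66, -0.57, 0.5, -0.43, 0.38, -0.33]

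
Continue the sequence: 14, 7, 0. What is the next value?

Differences: 7 - 14 = -7
This is an arithmetic sequence with common difference d = -7.
Next term = 0 + -7 = -7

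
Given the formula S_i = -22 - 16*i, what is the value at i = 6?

S_6 = -22 + -16*6 = -22 + -96 = -118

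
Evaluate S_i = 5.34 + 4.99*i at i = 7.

S_7 = 5.34 + 4.99*7 = 5.34 + 34.93 = 40.27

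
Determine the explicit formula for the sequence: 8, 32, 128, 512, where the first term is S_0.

Check ratios: 32 / 8 = 4.0
Common ratio r = 4.
First term a = 8.
Formula: S_i = 8 * 4^i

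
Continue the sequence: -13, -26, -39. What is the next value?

Differences: -26 - -13 = -13
This is an arithmetic sequence with common difference d = -13.
Next term = -39 + -13 = -52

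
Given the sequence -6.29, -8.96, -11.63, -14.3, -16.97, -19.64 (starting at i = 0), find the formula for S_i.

Check differences: -8.96 - -6.29 = -2.67
-11.63 - -8.96 = -2.67
Common difference d = -2.67.
First term a = -6.29.
Formula: S_i = -6.29 - 2.67*i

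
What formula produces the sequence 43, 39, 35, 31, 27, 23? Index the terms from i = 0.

Check differences: 39 - 43 = -4
35 - 39 = -4
Common difference d = -4.
First term a = 43.
Formula: S_i = 43 - 4*i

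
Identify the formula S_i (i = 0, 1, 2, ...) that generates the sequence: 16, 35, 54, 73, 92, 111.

Check differences: 35 - 16 = 19
54 - 35 = 19
Common difference d = 19.
First term a = 16.
Formula: S_i = 16 + 19*i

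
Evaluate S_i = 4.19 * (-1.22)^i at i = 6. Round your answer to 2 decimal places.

S_6 = 4.19 * (-1.22)^6 ≈ 4.19 * 3.2973 ≈ 13.82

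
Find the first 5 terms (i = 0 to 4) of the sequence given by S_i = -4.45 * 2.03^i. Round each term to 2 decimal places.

This is a geometric sequence.
i=0: S_0 = -4.45 * 2.03^0 = -4.45
i=1: S_1 = -4.45 * 2.03^1 ≈ -9.03
i=2: S_2 = -4.45 * 2.03^2 ≈ -18.34
i=3: S_3 = -4.45 * 2.03^3 ≈ -37.23
i=4: S_4 = -4.45 * 2.03^4 ≈ -75.57
The first 5 terms are: [-4.45, -9.03, -18.34, -37.23, -75.57]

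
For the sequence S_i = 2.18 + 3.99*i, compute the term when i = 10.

S_10 = 2.18 + 3.99*10 = 2.18 + 39.9 = 42.08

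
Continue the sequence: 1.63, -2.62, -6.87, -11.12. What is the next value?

Differences: -2.62 - 1.63 = -4.25
This is an arithmetic sequence with common difference d = -4.25.
Next term = -11.12 + -4.25 = -15.37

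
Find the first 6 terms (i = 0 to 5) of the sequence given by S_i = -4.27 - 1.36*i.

This is an arithmetic sequence.
i=0: S_0 = -4.27 + -1.36*0 = -4.27
i=1: S_1 = -4.27 + -1.36*1 = -5.63
i=2: S_2 = -4.27 + -1.36*2 = -6.99
i=3: S_3 = -4.27 + -1.36*3 = -8.35
i=4: S_4 = -4.27 + -1.36*4 = -9.71
i=5: S_5 = -4.27 + -1.36*5 = -11.07
The first 6 terms are: [-4.27, -5.63, -6.99, -8.35, -9.71, -11.07]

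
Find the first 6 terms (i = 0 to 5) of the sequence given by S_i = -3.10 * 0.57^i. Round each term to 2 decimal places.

This is a geometric sequence.
i=0: S_0 = -3.1 * 0.57^0 = -3.1
i=1: S_1 = -3.1 * 0.57^1 ≈ -1.77
i=2: S_2 = -3.1 * 0.57^2 ≈ -1.01
i=3: S_3 = -3.1 * 0.57^3 ≈ -0.57
i=4: S_4 = -3.1 * 0.57^4 ≈ -0.33
i=5: S_5 = -3.1 * 0.57^5 ≈ -0.19
The first 6 terms are: [-3.1, -1.77, -1.01, -0.57, -0.33, -0.19]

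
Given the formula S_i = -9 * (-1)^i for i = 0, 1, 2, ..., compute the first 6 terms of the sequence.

This is a geometric sequence.
i=0: S_0 = -9 * (-1)^0 = -9
i=1: S_1 = -9 * (-1)^1 = 9
i=2: S_2 = -9 * (-1)^2 = -9
i=3: S_3 = -9 * (-1)^3 = 9
i=4: S_4 = -9 * (-1)^4 = -9
i=5: S_5 = -9 * (-1)^5 = 9
The first 6 terms are: [-9, 9, -9, 9, -9, 9]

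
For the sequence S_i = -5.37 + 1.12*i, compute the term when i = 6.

S_6 = -5.37 + 1.12*6 = -5.37 + 6.72 = 1.35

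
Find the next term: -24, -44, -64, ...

Differences: -44 - -24 = -20
This is an arithmetic sequence with common difference d = -20.
Next term = -64 + -20 = -84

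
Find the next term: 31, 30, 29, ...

Differences: 30 - 31 = -1
This is an arithmetic sequence with common difference d = -1.
Next term = 29 + -1 = 28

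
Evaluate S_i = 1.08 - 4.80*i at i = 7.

S_7 = 1.08 + -4.8*7 = 1.08 + -33.6 = -32.52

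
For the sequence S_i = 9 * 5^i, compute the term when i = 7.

S_7 = 9 * 5^7 = 9 * 78125 = 703125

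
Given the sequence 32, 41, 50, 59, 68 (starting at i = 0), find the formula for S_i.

Check differences: 41 - 32 = 9
50 - 41 = 9
Common difference d = 9.
First term a = 32.
Formula: S_i = 32 + 9*i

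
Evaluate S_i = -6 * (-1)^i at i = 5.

S_5 = -6 * (-1)^5 = -6 * -1 = 6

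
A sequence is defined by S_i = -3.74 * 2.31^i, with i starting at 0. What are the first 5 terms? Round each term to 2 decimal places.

This is a geometric sequence.
i=0: S_0 = -3.74 * 2.31^0 = -3.74
i=1: S_1 = -3.74 * 2.31^1 ≈ -8.64
i=2: S_2 = -3.74 * 2.31^2 ≈ -19.96
i=3: S_3 = -3.74 * 2.31^3 ≈ -46.1
i=4: S_4 = -3.74 * 2.31^4 ≈ -106.49
The first 5 terms are: [-3.74, -8.64, -19.96, -46.1, -106.49]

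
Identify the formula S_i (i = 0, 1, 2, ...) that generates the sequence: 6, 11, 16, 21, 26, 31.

Check differences: 11 - 6 = 5
16 - 11 = 5
Common difference d = 5.
First term a = 6.
Formula: S_i = 6 + 5*i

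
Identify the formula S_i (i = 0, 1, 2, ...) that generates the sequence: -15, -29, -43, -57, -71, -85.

Check differences: -29 - -15 = -14
-43 - -29 = -14
Common difference d = -14.
First term a = -15.
Formula: S_i = -15 - 14*i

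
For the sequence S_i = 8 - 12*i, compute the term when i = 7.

S_7 = 8 + -12*7 = 8 + -84 = -76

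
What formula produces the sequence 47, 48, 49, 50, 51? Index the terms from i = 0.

Check differences: 48 - 47 = 1
49 - 48 = 1
Common difference d = 1.
First term a = 47.
Formula: S_i = 47 + 1*i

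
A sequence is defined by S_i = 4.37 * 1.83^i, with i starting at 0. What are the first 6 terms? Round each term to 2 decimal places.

This is a geometric sequence.
i=0: S_0 = 4.37 * 1.83^0 = 4.37
i=1: S_1 = 4.37 * 1.83^1 ≈ 8.0
i=2: S_2 = 4.37 * 1.83^2 ≈ 14.63
i=3: S_3 = 4.37 * 1.83^3 ≈ 26.78
i=4: S_4 = 4.37 * 1.83^4 ≈ 49.01
i=5: S_5 = 4.37 * 1.83^5 ≈ 89.69
The first 6 terms are: [4.37, 8.0, 14.63, 26.78, 49.01, 89.69]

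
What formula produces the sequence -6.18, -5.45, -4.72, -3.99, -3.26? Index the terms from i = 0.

Check differences: -5.45 - -6.18 = 0.73
-4.72 - -5.45 = 0.73
Common difference d = 0.73.
First term a = -6.18.
Formula: S_i = -6.18 + 0.73*i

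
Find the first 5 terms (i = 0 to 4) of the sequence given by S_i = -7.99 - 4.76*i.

This is an arithmetic sequence.
i=0: S_0 = -7.99 + -4.76*0 = -7.99
i=1: S_1 = -7.99 + -4.76*1 = -12.75
i=2: S_2 = -7.99 + -4.76*2 = -17.51
i=3: S_3 = -7.99 + -4.76*3 = -22.27
i=4: S_4 = -7.99 + -4.76*4 = -27.03
The first 5 terms are: [-7.99, -12.75, -17.51, -22.27, -27.03]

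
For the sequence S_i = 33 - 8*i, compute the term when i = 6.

S_6 = 33 + -8*6 = 33 + -48 = -15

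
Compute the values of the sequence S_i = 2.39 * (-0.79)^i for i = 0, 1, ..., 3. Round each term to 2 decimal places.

This is a geometric sequence.
i=0: S_0 = 2.39 * (-0.79)^0 = 2.39
i=1: S_1 = 2.39 * (-0.79)^1 ≈ -1.89
i=2: S_2 = 2.39 * (-0.79)^2 ≈ 1.49
i=3: S_3 = 2.39 * (-0.79)^3 ≈ -1.18
The first 4 terms are: [2.39, -1.89, 1.49, -1.18]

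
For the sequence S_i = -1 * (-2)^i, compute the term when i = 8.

S_8 = -1 * (-2)^8 = -1 * 256 = -256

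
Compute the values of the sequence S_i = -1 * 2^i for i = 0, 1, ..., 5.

This is a geometric sequence.
i=0: S_0 = -1 * 2^0 = -1
i=1: S_1 = -1 * 2^1 = -2
i=2: S_2 = -1 * 2^2 = -4
i=3: S_3 = -1 * 2^3 = -8
i=4: S_4 = -1 * 2^4 = -16
i=5: S_5 = -1 * 2^5 = -32
The first 6 terms are: [-1, -2, -4, -8, -16, -32]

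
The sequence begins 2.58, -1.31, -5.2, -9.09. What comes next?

Differences: -1.31 - 2.58 = -3.89
This is an arithmetic sequence with common difference d = -3.89.
Next term = -9.09 + -3.89 = -12.98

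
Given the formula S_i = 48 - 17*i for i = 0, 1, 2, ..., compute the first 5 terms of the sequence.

This is an arithmetic sequence.
i=0: S_0 = 48 + -17*0 = 48
i=1: S_1 = 48 + -17*1 = 31
i=2: S_2 = 48 + -17*2 = 14
i=3: S_3 = 48 + -17*3 = -3
i=4: S_4 = 48 + -17*4 = -20
The first 5 terms are: [48, 31, 14, -3, -20]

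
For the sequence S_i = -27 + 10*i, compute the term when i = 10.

S_10 = -27 + 10*10 = -27 + 100 = 73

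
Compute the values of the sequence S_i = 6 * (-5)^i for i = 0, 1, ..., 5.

This is a geometric sequence.
i=0: S_0 = 6 * (-5)^0 = 6
i=1: S_1 = 6 * (-5)^1 = -30
i=2: S_2 = 6 * (-5)^2 = 150
i=3: S_3 = 6 * (-5)^3 = -750
i=4: S_4 = 6 * (-5)^4 = 3750
i=5: S_5 = 6 * (-5)^5 = -18750
The first 6 terms are: [6, -30, 150, -750, 3750, -18750]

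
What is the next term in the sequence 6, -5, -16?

Differences: -5 - 6 = -11
This is an arithmetic sequence with common difference d = -11.
Next term = -16 + -11 = -27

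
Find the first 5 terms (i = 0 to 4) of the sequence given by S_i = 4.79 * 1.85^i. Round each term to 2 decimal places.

This is a geometric sequence.
i=0: S_0 = 4.79 * 1.85^0 = 4.79
i=1: S_1 = 4.79 * 1.85^1 ≈ 8.86
i=2: S_2 = 4.79 * 1.85^2 ≈ 16.39
i=3: S_3 = 4.79 * 1.85^3 ≈ 30.33
i=4: S_4 = 4.79 * 1.85^4 ≈ 56.11
The first 5 terms are: [4.79, 8.86, 16.39, 30.33, 56.11]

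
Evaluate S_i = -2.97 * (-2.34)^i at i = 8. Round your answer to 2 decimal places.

S_8 = -2.97 * (-2.34)^8 ≈ -2.97 * 898.932 ≈ -2669.83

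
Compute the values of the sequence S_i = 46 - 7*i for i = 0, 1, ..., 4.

This is an arithmetic sequence.
i=0: S_0 = 46 + -7*0 = 46
i=1: S_1 = 46 + -7*1 = 39
i=2: S_2 = 46 + -7*2 = 32
i=3: S_3 = 46 + -7*3 = 25
i=4: S_4 = 46 + -7*4 = 18
The first 5 terms are: [46, 39, 32, 25, 18]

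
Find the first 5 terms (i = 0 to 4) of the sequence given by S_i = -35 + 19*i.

This is an arithmetic sequence.
i=0: S_0 = -35 + 19*0 = -35
i=1: S_1 = -35 + 19*1 = -16
i=2: S_2 = -35 + 19*2 = 3
i=3: S_3 = -35 + 19*3 = 22
i=4: S_4 = -35 + 19*4 = 41
The first 5 terms are: [-35, -16, 3, 22, 41]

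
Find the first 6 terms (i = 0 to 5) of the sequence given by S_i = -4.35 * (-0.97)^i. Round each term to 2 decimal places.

This is a geometric sequence.
i=0: S_0 = -4.35 * (-0.97)^0 = -4.35
i=1: S_1 = -4.35 * (-0.97)^1 ≈ 4.22
i=2: S_2 = -4.35 * (-0.97)^2 ≈ -4.09
i=3: S_3 = -4.35 * (-0.97)^3 ≈ 3.97
i=4: S_4 = -4.35 * (-0.97)^4 ≈ -3.85
i=5: S_5 = -4.35 * (-0.97)^5 ≈ 3.74
The first 6 terms are: [-4.35, 4.22, -4.09, 3.97, -3.85, 3.74]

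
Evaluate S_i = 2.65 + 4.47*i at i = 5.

S_5 = 2.65 + 4.47*5 = 2.65 + 22.35 = 25.0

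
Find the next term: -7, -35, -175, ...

Ratios: -35 / -7 = 5.0
This is a geometric sequence with common ratio r = 5.
Next term = -175 * 5 = -875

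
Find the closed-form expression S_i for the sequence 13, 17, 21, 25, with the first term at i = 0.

Check differences: 17 - 13 = 4
21 - 17 = 4
Common difference d = 4.
First term a = 13.
Formula: S_i = 13 + 4*i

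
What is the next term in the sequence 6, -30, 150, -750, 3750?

Ratios: -30 / 6 = -5.0
This is a geometric sequence with common ratio r = -5.
Next term = 3750 * -5 = -18750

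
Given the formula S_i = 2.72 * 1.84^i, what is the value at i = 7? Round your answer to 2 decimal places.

S_7 = 2.72 * 1.84^7 ≈ 2.72 * 71.4044 ≈ 194.22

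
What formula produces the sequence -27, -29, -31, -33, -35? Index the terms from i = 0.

Check differences: -29 - -27 = -2
-31 - -29 = -2
Common difference d = -2.
First term a = -27.
Formula: S_i = -27 - 2*i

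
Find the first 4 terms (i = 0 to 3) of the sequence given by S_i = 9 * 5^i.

This is a geometric sequence.
i=0: S_0 = 9 * 5^0 = 9
i=1: S_1 = 9 * 5^1 = 45
i=2: S_2 = 9 * 5^2 = 225
i=3: S_3 = 9 * 5^3 = 1125
The first 4 terms are: [9, 45, 225, 1125]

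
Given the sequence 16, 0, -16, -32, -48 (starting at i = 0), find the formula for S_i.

Check differences: 0 - 16 = -16
-16 - 0 = -16
Common difference d = -16.
First term a = 16.
Formula: S_i = 16 - 16*i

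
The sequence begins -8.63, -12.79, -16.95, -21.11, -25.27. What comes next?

Differences: -12.79 - -8.63 = -4.16
This is an arithmetic sequence with common difference d = -4.16.
Next term = -25.27 + -4.16 = -29.43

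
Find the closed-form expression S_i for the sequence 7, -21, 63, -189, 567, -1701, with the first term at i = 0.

Check ratios: -21 / 7 = -3.0
Common ratio r = -3.
First term a = 7.
Formula: S_i = 7 * (-3)^i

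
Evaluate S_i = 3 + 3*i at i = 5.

S_5 = 3 + 3*5 = 3 + 15 = 18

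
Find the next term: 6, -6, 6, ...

Ratios: -6 / 6 = -1.0
This is a geometric sequence with common ratio r = -1.
Next term = 6 * -1 = -6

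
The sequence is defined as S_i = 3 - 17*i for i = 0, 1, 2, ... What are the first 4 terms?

This is an arithmetic sequence.
i=0: S_0 = 3 + -17*0 = 3
i=1: S_1 = 3 + -17*1 = -14
i=2: S_2 = 3 + -17*2 = -31
i=3: S_3 = 3 + -17*3 = -48
The first 4 terms are: [3, -14, -31, -48]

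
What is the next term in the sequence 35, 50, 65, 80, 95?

Differences: 50 - 35 = 15
This is an arithmetic sequence with common difference d = 15.
Next term = 95 + 15 = 110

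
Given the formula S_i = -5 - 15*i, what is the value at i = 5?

S_5 = -5 + -15*5 = -5 + -75 = -80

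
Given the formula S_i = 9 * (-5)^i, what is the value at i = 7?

S_7 = 9 * (-5)^7 = 9 * -78125 = -703125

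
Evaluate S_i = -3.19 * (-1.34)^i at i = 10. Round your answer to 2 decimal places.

S_10 = -3.19 * (-1.34)^10 ≈ -3.19 * 18.6659 ≈ -59.54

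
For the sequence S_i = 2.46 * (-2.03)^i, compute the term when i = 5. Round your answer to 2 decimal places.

S_5 = 2.46 * (-2.03)^5 ≈ 2.46 * -34.4731 ≈ -84.8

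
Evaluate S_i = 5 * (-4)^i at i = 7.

S_7 = 5 * (-4)^7 = 5 * -16384 = -81920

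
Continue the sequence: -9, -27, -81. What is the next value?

Ratios: -27 / -9 = 3.0
This is a geometric sequence with common ratio r = 3.
Next term = -81 * 3 = -243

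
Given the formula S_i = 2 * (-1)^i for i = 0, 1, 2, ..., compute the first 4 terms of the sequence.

This is a geometric sequence.
i=0: S_0 = 2 * (-1)^0 = 2
i=1: S_1 = 2 * (-1)^1 = -2
i=2: S_2 = 2 * (-1)^2 = 2
i=3: S_3 = 2 * (-1)^3 = -2
The first 4 terms are: [2, -2, 2, -2]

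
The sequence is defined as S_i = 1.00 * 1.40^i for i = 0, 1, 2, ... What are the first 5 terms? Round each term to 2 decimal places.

This is a geometric sequence.
i=0: S_0 = 1.0 * 1.4^0 = 1.0
i=1: S_1 = 1.0 * 1.4^1 = 1.4
i=2: S_2 = 1.0 * 1.4^2 = 1.96
i=3: S_3 = 1.0 * 1.4^3 ≈ 2.74
i=4: S_4 = 1.0 * 1.4^4 ≈ 3.84
The first 5 terms are: [1.0, 1.4, 1.96, 2.74, 3.84]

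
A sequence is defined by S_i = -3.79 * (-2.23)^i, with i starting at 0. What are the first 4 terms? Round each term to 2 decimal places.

This is a geometric sequence.
i=0: S_0 = -3.79 * (-2.23)^0 = -3.79
i=1: S_1 = -3.79 * (-2.23)^1 ≈ 8.45
i=2: S_2 = -3.79 * (-2.23)^2 ≈ -18.85
i=3: S_3 = -3.79 * (-2.23)^3 ≈ 42.03
The first 4 terms are: [-3.79, 8.45, -18.85, 42.03]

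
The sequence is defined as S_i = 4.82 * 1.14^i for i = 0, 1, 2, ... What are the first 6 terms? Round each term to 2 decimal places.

This is a geometric sequence.
i=0: S_0 = 4.82 * 1.14^0 = 4.82
i=1: S_1 = 4.82 * 1.14^1 ≈ 5.49
i=2: S_2 = 4.82 * 1.14^2 ≈ 6.26
i=3: S_3 = 4.82 * 1.14^3 ≈ 7.14
i=4: S_4 = 4.82 * 1.14^4 ≈ 8.14
i=5: S_5 = 4.82 * 1.14^5 ≈ 9.28
The first 6 terms are: [4.82, 5.49, 6.26, 7.14, 8.14, 9.28]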